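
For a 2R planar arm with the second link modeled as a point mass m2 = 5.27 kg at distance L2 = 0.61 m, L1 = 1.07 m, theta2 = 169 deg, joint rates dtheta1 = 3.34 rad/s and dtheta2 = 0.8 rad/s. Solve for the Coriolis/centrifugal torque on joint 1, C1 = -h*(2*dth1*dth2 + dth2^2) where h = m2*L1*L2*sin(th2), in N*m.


h = m2*L1*L2*sin(th2) = 5.27*1.07*0.61*sin(169 deg) = 0.656331
C1 = -h*(2*3.34*0.8 + 0.8^2) = -0.656331*5.9840 = -3.9275

-3.9275 N*m


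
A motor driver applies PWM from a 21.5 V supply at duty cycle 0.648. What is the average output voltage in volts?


V_avg = V_supply * D = 21.5*0.648 = 13.9320

13.9320 V


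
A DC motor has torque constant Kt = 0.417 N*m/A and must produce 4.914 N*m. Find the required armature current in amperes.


I = tau / Kt = 4.914/0.417 = 11.7842

11.7842 A


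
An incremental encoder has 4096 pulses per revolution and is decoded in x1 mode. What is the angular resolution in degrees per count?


resolution = 360 / (PPR * 1) = 360 / 4096 = 0.0879

0.0879 degrees


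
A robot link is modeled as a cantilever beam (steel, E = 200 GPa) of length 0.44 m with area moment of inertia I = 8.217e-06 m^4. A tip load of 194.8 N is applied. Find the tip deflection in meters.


delta = F*L^3/(3*E*I) = 194.8*0.44^3/(3*2.000e+11*8.217e-06)
      = 16.5938432/4930200 = 3.3658e-06

3.3658e-06 m


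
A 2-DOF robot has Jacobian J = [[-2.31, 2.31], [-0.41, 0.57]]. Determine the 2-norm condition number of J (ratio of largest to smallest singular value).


JJ^T eigenvalues: trace(JJ^T) = 11.1652, det(JJ^T) = det(J)^2 = 0.13660416
s_max^2 = (11.1652 + sqrt(124.11527440))/2 = 11.15295175
s_min^2 = (11.1652 - sqrt(124.11527440))/2 = 0.01224825
kappa = s_max/s_min = sqrt(11.15295175/0.01224825) = 30.1757

30.1757


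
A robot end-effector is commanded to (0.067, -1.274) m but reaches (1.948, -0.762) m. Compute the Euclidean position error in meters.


dx = 1.948 - (0.067) = 1.8810, dy = -0.762 - (-1.274) = 0.5120
err = sqrt(3.538161 + 0.262144) = 1.9494

1.9494 m


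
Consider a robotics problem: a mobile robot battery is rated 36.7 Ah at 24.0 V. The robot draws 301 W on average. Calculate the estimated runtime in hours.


E = 36.7*24.0 = 880.8000 Wh
t = E/P = 880.8000/301 = 2.9262

2.9262 hours


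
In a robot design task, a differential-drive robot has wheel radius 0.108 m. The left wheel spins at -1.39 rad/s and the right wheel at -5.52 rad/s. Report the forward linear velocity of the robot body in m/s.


v = r*(wR + wL)/2 = 0.108*(-5.52 + -1.39)/2 = -0.3731

-0.3731 m/s


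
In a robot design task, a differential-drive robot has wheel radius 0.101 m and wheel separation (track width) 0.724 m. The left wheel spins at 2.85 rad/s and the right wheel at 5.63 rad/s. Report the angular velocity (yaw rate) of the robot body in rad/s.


omega = r*(wR - wL)/L = 0.101*(5.63 - (2.85))/0.724 = 0.3878

0.3878 rad/s


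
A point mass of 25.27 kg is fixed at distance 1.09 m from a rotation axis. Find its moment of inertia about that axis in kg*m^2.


I = m*r^2 = 25.27*1.09^2 = 30.0233

30.0233 kg*m^2


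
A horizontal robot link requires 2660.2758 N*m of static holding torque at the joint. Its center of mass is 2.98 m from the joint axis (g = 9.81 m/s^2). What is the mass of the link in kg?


m = tau / (g*L) = 2660.2758 / (9.81 * 2.98) = 91.0000

91.0000 kg


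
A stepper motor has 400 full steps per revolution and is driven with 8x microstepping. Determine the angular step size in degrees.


step = 360/(400*8) = 360/3200 = 0.1125

0.1125 degrees


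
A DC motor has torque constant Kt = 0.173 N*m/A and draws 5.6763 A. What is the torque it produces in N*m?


tau = Kt * I = 0.173*5.6763 = 0.9820

0.9820 N*m


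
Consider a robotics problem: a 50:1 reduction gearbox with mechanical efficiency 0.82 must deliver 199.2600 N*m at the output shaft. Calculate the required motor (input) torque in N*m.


tau_in = tau_out / (N * eta) = 199.2600 / (50 * 0.82) = 4.8600

4.8600 N*m


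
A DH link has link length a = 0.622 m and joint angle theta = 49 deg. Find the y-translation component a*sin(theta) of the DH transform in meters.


a*sin(theta) = 0.622*sin(49 deg) = 0.4694

0.4694 m


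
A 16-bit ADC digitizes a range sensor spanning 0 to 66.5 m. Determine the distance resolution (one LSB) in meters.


res = range / 2^n = 66.5/2^16 = 66.5/65536 = 0.0010

0.0010 m


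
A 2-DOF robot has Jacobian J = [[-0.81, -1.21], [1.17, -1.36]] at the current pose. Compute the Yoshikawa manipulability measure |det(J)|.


det(J) = -0.81*-1.36 - (-1.21)*(1.17) = 2.5173
|det(J)| = 2.5173

2.5173


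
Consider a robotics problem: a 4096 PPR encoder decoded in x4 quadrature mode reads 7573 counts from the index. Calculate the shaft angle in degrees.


angle = counts * 360 / (PPR*4) = 7573 * 360 / 16384 = 166.3989

166.3989 degrees


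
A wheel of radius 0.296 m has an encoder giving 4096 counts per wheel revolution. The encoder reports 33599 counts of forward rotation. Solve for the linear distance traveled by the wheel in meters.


revs = 33599/4096 = 8.202881
d = revs * 2*pi*r = 8.202881 * 2*pi*0.296 = 15.2559

15.2559 m


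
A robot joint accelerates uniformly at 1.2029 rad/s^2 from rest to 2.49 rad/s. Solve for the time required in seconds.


t = delta_omega / alpha = 2.49 / 1.2029 = 2.0700

2.0700 s


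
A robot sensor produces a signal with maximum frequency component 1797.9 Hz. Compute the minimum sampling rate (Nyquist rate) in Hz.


f_s,min = 2*f_max = 2*1797.9 = 3595.8000

3595.8000 Hz


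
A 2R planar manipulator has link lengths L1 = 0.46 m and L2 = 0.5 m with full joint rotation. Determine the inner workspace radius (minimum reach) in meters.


r_min = |L1 - L2| = |0.46 - 0.5| = 0.0400

0.0400 m


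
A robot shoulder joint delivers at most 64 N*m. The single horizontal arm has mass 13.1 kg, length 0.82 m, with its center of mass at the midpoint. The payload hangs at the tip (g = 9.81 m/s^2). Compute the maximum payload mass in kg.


tau_arm = m_arm*g*(L/2) = 13.1*9.81*0.82/2 = 52.6895 N*m
tau_payload = tau_max - tau_arm = 64 - 52.6895 = 11.3105
m_payload = tau_payload / (g*L) = 11.3105 / (9.81*0.82) = 1.4060

1.4060 kg


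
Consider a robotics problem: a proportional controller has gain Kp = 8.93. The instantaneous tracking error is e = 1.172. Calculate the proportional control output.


u_P = Kp * e = 8.93 * 1.172 = 10.4660

10.4660


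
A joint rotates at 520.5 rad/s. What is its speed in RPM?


RPM = 520.5 * 60/(2*pi) = 4970.4089

4970.4089 RPM


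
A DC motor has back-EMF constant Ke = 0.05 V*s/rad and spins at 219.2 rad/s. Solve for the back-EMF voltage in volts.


V_emf = Ke * omega = 0.05*219.2 = 10.9600

10.9600 V


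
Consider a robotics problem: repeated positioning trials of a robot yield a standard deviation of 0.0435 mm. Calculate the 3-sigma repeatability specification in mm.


repeatability = 3*sigma = 3*0.0435 = 0.1305

0.1305 mm


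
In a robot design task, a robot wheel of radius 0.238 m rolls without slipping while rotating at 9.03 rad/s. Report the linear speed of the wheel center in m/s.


v = omega * r = 9.03 * 0.238 = 2.1491

2.1491 m/s


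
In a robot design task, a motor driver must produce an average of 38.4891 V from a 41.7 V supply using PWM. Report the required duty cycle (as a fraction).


D = V_avg/V_supply = 38.4891/41.7 = 0.9230

0.9230


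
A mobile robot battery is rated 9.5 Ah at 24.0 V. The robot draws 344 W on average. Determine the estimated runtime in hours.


E = 9.5*24.0 = 228.0000 Wh
t = E/P = 228.0000/344 = 0.6628

0.6628 hours


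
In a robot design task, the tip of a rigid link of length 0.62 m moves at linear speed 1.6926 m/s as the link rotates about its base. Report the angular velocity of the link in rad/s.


omega = v / L = 1.6926 / 0.62 = 2.7300

2.7300 rad/s


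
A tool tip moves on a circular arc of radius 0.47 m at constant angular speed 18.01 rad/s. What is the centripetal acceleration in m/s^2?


a_c = omega^2 * r = 18.01^2 * 0.47 = 152.4492

152.4492 m/s^2


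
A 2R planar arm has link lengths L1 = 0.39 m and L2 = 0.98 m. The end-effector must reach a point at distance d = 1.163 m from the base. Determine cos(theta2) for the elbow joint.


cos(th2) = (d^2 - L1^2 - L2^2)/(2*L1*L2) = (1.163^2 - 0.39^2 - 0.98^2)/(2*0.39*0.98) = 0.3141

0.3141


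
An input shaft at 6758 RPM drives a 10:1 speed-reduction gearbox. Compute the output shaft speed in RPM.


omega_out = omega_in / N = 6758 / 10 = 675.8000

675.8000 RPM


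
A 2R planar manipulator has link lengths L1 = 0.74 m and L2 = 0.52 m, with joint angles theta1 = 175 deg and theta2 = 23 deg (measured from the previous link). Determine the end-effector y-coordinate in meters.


y = L1*sin(th1) + L2*sin(th1+th2) = 0.74*sin(175 deg) + 0.52*sin(198 deg) = -0.0962

-0.0962 m


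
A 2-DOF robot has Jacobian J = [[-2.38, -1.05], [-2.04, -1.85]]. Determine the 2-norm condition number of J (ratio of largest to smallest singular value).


JJ^T eigenvalues: trace(JJ^T) = 14.3510, det(JJ^T) = det(J)^2 = 5.11212100
s_max^2 = (14.3510 + sqrt(185.50271700))/2 = 13.98546911
s_min^2 = (14.3510 - sqrt(185.50271700))/2 = 0.36553089
kappa = s_max/s_min = sqrt(13.98546911/0.36553089) = 6.1855

6.1855


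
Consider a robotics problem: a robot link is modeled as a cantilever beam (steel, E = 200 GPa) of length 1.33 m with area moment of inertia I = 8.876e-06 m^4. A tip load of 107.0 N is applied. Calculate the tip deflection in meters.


delta = F*L^3/(3*E*I) = 107.0*1.33^3/(3*2.000e+11*8.876e-06)
      = 251.732159/5325600 = 4.7268e-05

4.7268e-05 m


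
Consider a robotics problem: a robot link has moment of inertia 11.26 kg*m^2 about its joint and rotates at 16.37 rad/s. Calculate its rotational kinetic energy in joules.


KE = (1/2)*I*omega^2 = 0.5*11.26*16.37^2 = 1508.7099

1508.7099 J


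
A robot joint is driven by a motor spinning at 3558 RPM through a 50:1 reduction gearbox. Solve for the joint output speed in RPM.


omega_joint = omega_motor / N = 3558 / 50 = 71.1600

71.1600 RPM


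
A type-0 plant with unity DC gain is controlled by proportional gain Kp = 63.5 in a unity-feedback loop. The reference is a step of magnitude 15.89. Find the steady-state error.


e_ss = R/(1 + Kp) = 15.89/(1 + 63.5) = 15.89/64.5000 = 0.2464

0.2464


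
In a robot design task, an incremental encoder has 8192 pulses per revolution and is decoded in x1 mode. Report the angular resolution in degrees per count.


resolution = 360 / (PPR * 1) = 360 / 8192 = 0.0439

0.0439 degrees


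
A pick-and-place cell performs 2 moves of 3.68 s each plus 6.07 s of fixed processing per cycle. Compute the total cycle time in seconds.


T = 2*3.68 + 6.07 = 13.4300

13.4300 s


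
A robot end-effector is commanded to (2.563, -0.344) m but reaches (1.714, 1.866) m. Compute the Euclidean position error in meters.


dx = 1.714 - (2.563) = -0.8490, dy = 1.866 - (-0.344) = 2.2100
err = sqrt(0.720801 + 4.884100) = 2.3675

2.3675 m


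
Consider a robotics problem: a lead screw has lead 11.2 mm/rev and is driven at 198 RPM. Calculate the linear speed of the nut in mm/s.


v = lead * (RPM/60) = 11.2*198/60 = 36.9600

36.9600 mm/s


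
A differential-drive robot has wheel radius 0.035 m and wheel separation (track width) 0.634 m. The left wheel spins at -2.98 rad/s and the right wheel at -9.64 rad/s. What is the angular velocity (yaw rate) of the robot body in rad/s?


omega = r*(wR - wL)/L = 0.035*(-9.64 - (-2.98))/0.634 = -0.3677

-0.3677 rad/s


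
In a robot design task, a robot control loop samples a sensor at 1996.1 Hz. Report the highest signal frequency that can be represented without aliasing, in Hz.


f_max = f_s/2 = 1996.1/2 = 998.0500

998.0500 Hz


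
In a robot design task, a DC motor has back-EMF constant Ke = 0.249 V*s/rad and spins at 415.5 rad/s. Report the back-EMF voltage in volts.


V_emf = Ke * omega = 0.249*415.5 = 103.4595

103.4595 V


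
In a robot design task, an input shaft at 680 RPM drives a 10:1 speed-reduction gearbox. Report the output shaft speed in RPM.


omega_out = omega_in / N = 680 / 10 = 68.0000

68.0000 RPM


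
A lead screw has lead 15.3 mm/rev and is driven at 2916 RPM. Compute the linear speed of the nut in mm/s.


v = lead * (RPM/60) = 15.3*2916/60 = 743.5800

743.5800 mm/s


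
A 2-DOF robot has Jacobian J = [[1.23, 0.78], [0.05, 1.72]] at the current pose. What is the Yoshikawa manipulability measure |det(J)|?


det(J) = 1.23*1.72 - (0.78)*(0.05) = 2.0766
|det(J)| = 2.0766

2.0766


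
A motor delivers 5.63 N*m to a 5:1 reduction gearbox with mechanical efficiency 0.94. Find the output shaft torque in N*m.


tau_out = tau_in * N * eta = 5.63 * 5 * 0.94 = 26.4610

26.4610 N*m


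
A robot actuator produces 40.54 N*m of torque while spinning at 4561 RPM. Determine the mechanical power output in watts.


omega = 4561 * 2*pi/60 = 477.626803 rad/s
P = tau * omega = 40.54 * 477.626803 = 19362.9906

19362.9906 W


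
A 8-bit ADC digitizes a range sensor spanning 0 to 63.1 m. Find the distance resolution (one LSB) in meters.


res = range / 2^n = 63.1/2^8 = 63.1/256 = 0.2465

0.2465 m


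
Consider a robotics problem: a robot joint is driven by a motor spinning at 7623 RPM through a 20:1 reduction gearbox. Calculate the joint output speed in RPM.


omega_joint = omega_motor / N = 7623 / 20 = 381.1500

381.1500 RPM


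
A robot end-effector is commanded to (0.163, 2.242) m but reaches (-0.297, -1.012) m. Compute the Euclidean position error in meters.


dx = -0.297 - (0.163) = -0.4600, dy = -1.012 - (2.242) = -3.2540
err = sqrt(0.211600 + 10.588516) = 3.2864

3.2864 m


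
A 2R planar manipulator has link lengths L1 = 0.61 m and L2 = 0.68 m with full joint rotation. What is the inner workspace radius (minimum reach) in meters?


r_min = |L1 - L2| = |0.61 - 0.68| = 0.0700

0.0700 m


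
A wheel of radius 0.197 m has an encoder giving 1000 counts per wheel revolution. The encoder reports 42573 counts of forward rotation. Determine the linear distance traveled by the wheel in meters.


revs = 42573/1000 = 42.573000
d = revs * 2*pi*r = 42.573000 * 2*pi*0.197 = 52.6963

52.6963 m


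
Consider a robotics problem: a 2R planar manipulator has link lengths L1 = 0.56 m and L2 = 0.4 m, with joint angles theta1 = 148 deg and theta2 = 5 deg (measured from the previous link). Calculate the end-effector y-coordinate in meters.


y = L1*sin(th1) + L2*sin(th1+th2) = 0.56*sin(148 deg) + 0.4*sin(153 deg) = 0.4784

0.4784 m


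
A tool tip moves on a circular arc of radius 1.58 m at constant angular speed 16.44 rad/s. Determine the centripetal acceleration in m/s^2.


a_c = omega^2 * r = 16.44^2 * 1.58 = 427.0323

427.0323 m/s^2


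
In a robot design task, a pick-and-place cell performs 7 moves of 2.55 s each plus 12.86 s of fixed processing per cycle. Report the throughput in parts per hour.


T_cycle = 7*2.55 + 12.86 = 30.7100 s
rate = 3600/T = 117.2257

117.2257 parts/hour


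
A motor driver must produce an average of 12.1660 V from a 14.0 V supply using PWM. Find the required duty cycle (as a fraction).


D = V_avg/V_supply = 12.1660/14.0 = 0.8690

0.8690


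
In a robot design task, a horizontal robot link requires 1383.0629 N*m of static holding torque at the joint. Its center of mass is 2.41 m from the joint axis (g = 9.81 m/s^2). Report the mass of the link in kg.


m = tau / (g*L) = 1383.0629 / (9.81 * 2.41) = 58.5000

58.5000 kg


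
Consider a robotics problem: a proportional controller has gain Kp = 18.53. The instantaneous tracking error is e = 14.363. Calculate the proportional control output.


u_P = Kp * e = 18.53 * 14.363 = 266.1464

266.1464


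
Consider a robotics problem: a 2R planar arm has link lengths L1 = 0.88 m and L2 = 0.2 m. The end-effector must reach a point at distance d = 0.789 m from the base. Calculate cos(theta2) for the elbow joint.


cos(th2) = (d^2 - L1^2 - L2^2)/(2*L1*L2) = (0.789^2 - 0.88^2 - 0.2^2)/(2*0.88*0.2) = -0.5451

-0.5451


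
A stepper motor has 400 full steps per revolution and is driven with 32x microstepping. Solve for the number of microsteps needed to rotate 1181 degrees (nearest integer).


step_size = 360/(400*32) = 360/12800 = 0.028125 deg
n = 1181/(360/12800) = 1181*12800/360 = 41991.1111 -> 41991

41991 steps


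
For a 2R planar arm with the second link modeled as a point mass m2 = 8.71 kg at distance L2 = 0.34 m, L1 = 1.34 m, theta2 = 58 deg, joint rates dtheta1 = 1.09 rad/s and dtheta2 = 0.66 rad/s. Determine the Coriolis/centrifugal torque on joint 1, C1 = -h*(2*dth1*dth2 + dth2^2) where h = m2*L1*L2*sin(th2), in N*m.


h = m2*L1*L2*sin(th2) = 8.71*1.34*0.34*sin(58 deg) = 3.365289
C1 = -h*(2*1.09*0.66 + 0.66^2) = -3.365289*1.8744 = -6.3079

-6.3079 N*m


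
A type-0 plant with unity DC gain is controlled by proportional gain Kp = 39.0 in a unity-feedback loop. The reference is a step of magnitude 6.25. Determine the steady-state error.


e_ss = R/(1 + Kp) = 6.25/(1 + 39.0) = 6.25/40.0000 = 0.1562

0.1562


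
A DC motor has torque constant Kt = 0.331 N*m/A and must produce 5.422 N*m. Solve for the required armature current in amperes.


I = tau / Kt = 5.422/0.331 = 16.3807

16.3807 A


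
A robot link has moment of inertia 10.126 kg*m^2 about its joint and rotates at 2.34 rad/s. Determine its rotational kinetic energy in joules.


KE = (1/2)*I*omega^2 = 0.5*10.126*2.34^2 = 27.7230

27.7230 J


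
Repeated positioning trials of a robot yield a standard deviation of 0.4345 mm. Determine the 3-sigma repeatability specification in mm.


repeatability = 3*sigma = 3*0.4345 = 1.3035

1.3035 mm


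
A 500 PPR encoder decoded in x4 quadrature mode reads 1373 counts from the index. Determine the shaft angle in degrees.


angle = counts * 360 / (PPR*4) = 1373 * 360 / 2000 = 247.1400

247.1400 degrees


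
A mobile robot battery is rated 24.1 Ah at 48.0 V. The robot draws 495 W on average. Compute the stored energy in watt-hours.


E = capacity * V = 24.1*48.0 = 1156.8000

1156.8000 Wh


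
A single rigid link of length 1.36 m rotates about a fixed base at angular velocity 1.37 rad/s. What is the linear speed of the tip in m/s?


v = L*omega = 1.36 * 1.37 = 1.8632

1.8632 m/s


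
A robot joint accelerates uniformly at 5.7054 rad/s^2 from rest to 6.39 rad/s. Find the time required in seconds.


t = delta_omega / alpha = 6.39 / 5.7054 = 1.1200

1.1200 s


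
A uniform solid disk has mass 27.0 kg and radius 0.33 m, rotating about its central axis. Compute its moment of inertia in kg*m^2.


I = (1/2)*m*R^2 = 0.5*27.0*0.33^2 = 1.4702

1.4702 kg*m^2


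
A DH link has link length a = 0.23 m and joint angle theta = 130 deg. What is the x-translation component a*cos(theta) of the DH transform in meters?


a*cos(theta) = 0.23*cos(130 deg) = -0.1478

-0.1478 m


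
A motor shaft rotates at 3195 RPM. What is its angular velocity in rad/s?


omega = 3195 * 2*pi/60 = 334.5796

334.5796 rad/s


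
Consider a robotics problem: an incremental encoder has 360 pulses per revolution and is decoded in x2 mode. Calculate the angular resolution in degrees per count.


resolution = 360 / (PPR * 2) = 360 / 720 = 0.5000

0.5000 degrees


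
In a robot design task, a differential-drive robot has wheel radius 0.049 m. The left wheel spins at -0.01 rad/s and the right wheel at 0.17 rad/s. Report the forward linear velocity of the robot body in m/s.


v = r*(wR + wL)/2 = 0.049*(0.17 + -0.01)/2 = 0.0039

0.0039 m/s


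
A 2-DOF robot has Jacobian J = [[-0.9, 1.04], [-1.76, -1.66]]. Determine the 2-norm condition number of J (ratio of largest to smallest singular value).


JJ^T eigenvalues: trace(JJ^T) = 7.7448, det(JJ^T) = det(J)^2 = 11.05163536
s_max^2 = (7.7448 + sqrt(15.77538560))/2 = 5.85831198
s_min^2 = (7.7448 - sqrt(15.77538560))/2 = 1.88648802
kappa = s_max/s_min = sqrt(5.85831198/1.88648802) = 1.7622

1.7622


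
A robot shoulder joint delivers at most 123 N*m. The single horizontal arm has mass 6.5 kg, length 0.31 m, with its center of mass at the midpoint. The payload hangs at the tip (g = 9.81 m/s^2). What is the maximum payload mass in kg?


tau_arm = m_arm*g*(L/2) = 6.5*9.81*0.31/2 = 9.8836 N*m
tau_payload = tau_max - tau_arm = 123 - 9.8836 = 113.1164
m_payload = tau_payload / (g*L) = 113.1164 / (9.81*0.31) = 37.1959

37.1959 kg


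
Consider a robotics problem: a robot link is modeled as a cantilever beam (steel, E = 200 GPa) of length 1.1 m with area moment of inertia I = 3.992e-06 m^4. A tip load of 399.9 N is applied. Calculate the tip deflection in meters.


delta = F*L^3/(3*E*I) = 399.9*1.1^3/(3*2.000e+11*3.992e-06)
      = 532.2669/2395200 = 2.2222e-04

2.2222e-04 m


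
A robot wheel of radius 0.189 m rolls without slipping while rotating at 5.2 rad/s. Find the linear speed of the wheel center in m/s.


v = omega * r = 5.2 * 0.189 = 0.9828

0.9828 m/s


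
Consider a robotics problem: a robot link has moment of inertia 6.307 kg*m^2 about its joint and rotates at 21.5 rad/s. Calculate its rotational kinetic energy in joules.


KE = (1/2)*I*omega^2 = 0.5*6.307*21.5^2 = 1457.7054

1457.7054 J


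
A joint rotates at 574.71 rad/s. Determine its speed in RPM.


RPM = 574.71 * 60/(2*pi) = 5488.0762

5488.0762 RPM


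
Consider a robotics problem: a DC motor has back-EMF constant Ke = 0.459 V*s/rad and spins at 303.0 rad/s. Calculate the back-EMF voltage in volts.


V_emf = Ke * omega = 0.459*303.0 = 139.0770

139.0770 V


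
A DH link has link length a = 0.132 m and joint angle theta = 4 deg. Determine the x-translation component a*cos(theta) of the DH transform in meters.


a*cos(theta) = 0.132*cos(4 deg) = 0.1317

0.1317 m


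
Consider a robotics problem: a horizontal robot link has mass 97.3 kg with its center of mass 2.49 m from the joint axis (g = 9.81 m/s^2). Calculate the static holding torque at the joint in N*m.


tau = m*g*L = 97.3 * 9.81 * 2.49 = 2376.7374

2376.7374 N*m


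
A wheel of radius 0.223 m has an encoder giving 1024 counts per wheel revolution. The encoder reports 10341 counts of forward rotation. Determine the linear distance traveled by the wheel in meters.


revs = 10341/1024 = 10.098633
d = revs * 2*pi*r = 10.098633 * 2*pi*0.223 = 14.1497

14.1497 m


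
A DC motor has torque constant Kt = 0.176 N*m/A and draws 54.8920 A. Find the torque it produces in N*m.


tau = Kt * I = 0.176*54.8920 = 9.6610

9.6610 N*m


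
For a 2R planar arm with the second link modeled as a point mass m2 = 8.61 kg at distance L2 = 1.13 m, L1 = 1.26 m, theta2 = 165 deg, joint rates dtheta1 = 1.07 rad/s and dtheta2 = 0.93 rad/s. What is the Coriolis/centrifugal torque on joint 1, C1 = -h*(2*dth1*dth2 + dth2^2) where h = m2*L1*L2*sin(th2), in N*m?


h = m2*L1*L2*sin(th2) = 8.61*1.26*1.13*sin(165 deg) = 3.172841
C1 = -h*(2*1.07*0.93 + 0.93^2) = -3.172841*2.8551 = -9.0588

-9.0588 N*m


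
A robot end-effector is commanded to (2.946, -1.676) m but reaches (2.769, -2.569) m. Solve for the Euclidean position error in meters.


dx = 2.769 - (2.946) = -0.1770, dy = -2.569 - (-1.676) = -0.8930
err = sqrt(0.031329 + 0.797449) = 0.9104

0.9104 m


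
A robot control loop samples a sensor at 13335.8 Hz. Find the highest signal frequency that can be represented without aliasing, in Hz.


f_max = f_s/2 = 13335.8/2 = 6667.9000

6667.9000 Hz


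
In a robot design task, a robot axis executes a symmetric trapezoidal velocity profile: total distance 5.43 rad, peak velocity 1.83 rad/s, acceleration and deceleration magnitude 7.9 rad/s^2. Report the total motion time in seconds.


t_acc = v/a = 1.83/7.9 = 0.231646 s
d_acc = v^2/(2a) = 0.211956 rad (each ramp)
d_cruise = 5.43 - 2*0.211956 = 5.006088 rad
t_cruise = 5.006088/1.83 = 2.735567 s
t_total = 2*0.231646 + 2.735567 = 3.1989

3.1989 s


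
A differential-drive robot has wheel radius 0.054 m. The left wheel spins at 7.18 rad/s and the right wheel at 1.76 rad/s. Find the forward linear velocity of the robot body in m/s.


v = r*(wR + wL)/2 = 0.054*(1.76 + 7.18)/2 = 0.2414

0.2414 m/s


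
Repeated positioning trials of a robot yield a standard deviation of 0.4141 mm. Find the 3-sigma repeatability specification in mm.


repeatability = 3*sigma = 3*0.4141 = 1.2423

1.2423 mm


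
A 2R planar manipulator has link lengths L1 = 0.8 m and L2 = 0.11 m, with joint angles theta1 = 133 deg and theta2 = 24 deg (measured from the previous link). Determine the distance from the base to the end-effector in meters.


x = L1*cos(th1) + L2*cos(th1+th2) = -0.646854
y = L1*sin(th1) + L2*sin(th1+th2) = 0.628063
d = sqrt(x^2 + y^2) = sqrt(0.418420 + 0.394463) = 0.9016

0.9016 m


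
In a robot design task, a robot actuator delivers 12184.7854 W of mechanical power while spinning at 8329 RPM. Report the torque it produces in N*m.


omega = 8329 * 2*pi/60 = 872.210840 rad/s
tau = P / omega = 12184.7854 / 872.210840 = 13.9700

13.9700 N*m


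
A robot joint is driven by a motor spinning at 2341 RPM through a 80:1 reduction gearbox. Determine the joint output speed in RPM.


omega_joint = omega_motor / N = 2341 / 80 = 29.2625

29.2625 RPM


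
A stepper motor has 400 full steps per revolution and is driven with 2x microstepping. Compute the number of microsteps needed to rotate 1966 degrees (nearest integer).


step_size = 360/(400*2) = 360/800 = 0.450000 deg
n = 1966/(360/800) = 1966*800/360 = 4368.8889 -> 4369

4369 steps


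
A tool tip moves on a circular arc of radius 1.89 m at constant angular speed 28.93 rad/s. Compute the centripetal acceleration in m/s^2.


a_c = omega^2 * r = 28.93^2 * 1.89 = 1581.8259

1581.8259 m/s^2


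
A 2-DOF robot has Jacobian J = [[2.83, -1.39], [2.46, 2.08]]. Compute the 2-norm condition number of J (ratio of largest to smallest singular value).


JJ^T eigenvalues: trace(JJ^T) = 20.3190, det(JJ^T) = det(J)^2 = 86.59791364
s_max^2 = (20.3190 + sqrt(66.47010644))/2 = 14.23596006
s_min^2 = (20.3190 - sqrt(66.47010644))/2 = 6.08303994
kappa = s_max/s_min = sqrt(14.23596006/6.08303994) = 1.5298

1.5298


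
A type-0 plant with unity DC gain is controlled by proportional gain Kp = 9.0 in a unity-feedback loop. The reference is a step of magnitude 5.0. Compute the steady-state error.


e_ss = R/(1 + Kp) = 5.0/(1 + 9.0) = 5.0/10.0000 = 0.5000

0.5000


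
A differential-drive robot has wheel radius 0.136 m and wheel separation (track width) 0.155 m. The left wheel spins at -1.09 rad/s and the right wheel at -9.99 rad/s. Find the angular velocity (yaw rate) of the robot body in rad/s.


omega = r*(wR - wL)/L = 0.136*(-9.99 - (-1.09))/0.155 = -7.8090

-7.8090 rad/s


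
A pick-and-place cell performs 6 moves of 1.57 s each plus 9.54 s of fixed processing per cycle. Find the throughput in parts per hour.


T_cycle = 6*1.57 + 9.54 = 18.9600 s
rate = 3600/T = 189.8734

189.8734 parts/hour


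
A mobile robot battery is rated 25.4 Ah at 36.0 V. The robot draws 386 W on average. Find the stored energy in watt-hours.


E = capacity * V = 25.4*36.0 = 914.4000

914.4000 Wh


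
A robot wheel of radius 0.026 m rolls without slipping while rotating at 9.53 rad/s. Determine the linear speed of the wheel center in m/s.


v = omega * r = 9.53 * 0.026 = 0.2478

0.2478 m/s


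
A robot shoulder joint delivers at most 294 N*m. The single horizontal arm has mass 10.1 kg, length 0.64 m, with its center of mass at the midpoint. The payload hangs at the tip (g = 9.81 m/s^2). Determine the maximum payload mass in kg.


tau_arm = m_arm*g*(L/2) = 10.1*9.81*0.64/2 = 31.7059 N*m
tau_payload = tau_max - tau_arm = 294 - 31.7059 = 262.2941
m_payload = tau_payload / (g*L) = 262.2941 / (9.81*0.64) = 41.7772

41.7772 kg


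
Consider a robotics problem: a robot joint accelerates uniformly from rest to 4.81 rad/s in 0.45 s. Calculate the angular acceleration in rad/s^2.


alpha = delta_omega / t = 4.81 / 0.45 = 10.6889

10.6889 rad/s^2


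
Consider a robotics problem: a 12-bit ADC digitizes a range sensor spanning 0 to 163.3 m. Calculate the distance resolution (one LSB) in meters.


res = range / 2^n = 163.3/2^12 = 163.3/4096 = 0.0399

0.0399 m


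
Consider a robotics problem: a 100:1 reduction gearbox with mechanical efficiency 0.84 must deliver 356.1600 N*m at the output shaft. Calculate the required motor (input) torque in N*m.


tau_in = tau_out / (N * eta) = 356.1600 / (100 * 0.84) = 4.2400

4.2400 N*m


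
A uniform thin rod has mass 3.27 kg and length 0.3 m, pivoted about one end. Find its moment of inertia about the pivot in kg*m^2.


I = (1/3)*m*L^2 = (1/3)*3.27*0.3^2 = 0.0981

0.0981 kg*m^2


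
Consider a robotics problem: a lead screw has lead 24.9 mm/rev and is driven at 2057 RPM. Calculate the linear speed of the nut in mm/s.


v = lead * (RPM/60) = 24.9*2057/60 = 853.6550

853.6550 mm/s


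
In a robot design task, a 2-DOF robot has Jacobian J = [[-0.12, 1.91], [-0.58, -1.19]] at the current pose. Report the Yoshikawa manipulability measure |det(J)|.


det(J) = -0.12*-1.19 - (1.91)*(-0.58) = 1.2506
|det(J)| = 1.2506

1.2506


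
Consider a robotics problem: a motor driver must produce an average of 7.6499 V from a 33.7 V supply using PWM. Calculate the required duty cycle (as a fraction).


D = V_avg/V_supply = 7.6499/33.7 = 0.2270

0.2270


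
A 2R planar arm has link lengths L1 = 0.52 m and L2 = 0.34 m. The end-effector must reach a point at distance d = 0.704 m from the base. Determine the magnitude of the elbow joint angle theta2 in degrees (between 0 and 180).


cos(th2) = (d^2 - L1^2 - L2^2)/(2*L1*L2) = (0.704^2 - 0.52^2 - 0.34^2)/(2*0.52*0.34) = 0.31000000
th2 = acos(0.31000000) = 71.9408 deg

71.9408 degrees


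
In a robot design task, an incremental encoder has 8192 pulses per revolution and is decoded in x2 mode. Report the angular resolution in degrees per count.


resolution = 360 / (PPR * 2) = 360 / 16384 = 0.0220

0.0220 degrees


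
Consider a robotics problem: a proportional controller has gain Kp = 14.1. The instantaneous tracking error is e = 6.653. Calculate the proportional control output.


u_P = Kp * e = 14.1 * 6.653 = 93.8073

93.8073


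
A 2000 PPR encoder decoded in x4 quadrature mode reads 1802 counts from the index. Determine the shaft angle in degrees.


angle = counts * 360 / (PPR*4) = 1802 * 360 / 8000 = 81.0900

81.0900 degrees


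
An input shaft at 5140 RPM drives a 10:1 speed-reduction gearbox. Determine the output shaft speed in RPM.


omega_out = omega_in / N = 5140 / 10 = 514.0000

514.0000 RPM


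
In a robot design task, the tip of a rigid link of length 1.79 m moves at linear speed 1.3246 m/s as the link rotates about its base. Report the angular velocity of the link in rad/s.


omega = v / L = 1.3246 / 1.79 = 0.7400

0.7400 rad/s


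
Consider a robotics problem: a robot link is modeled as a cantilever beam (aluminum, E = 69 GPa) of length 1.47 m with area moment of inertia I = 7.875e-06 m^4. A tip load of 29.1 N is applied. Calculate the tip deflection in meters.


delta = F*L^3/(3*E*I) = 29.1*1.47^3/(3*6.900e+10*7.875e-06)
      = 92.4368193/1630125 = 5.6705e-05

5.6705e-05 m


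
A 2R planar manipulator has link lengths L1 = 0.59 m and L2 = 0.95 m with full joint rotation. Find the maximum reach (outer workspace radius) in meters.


r_max = L1 + L2 = 0.59 + 0.95 = 1.5400

1.5400 m


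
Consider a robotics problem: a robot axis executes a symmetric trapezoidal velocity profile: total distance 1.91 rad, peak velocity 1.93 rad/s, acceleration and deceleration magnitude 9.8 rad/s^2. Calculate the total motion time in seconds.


t_acc = v/a = 1.93/9.8 = 0.196939 s
d_acc = v^2/(2a) = 0.190046 rad (each ramp)
d_cruise = 1.91 - 2*0.190046 = 1.529908 rad
t_cruise = 1.529908/1.93 = 0.792698 s
t_total = 2*0.196939 + 0.792698 = 1.1866

1.1866 s


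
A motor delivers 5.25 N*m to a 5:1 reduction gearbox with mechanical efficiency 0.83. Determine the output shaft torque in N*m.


tau_out = tau_in * N * eta = 5.25 * 5 * 0.83 = 21.7875

21.7875 N*m


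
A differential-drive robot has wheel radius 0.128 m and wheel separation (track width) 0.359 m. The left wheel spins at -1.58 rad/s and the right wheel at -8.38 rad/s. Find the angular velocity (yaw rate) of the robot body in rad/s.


omega = r*(wR - wL)/L = 0.128*(-8.38 - (-1.58))/0.359 = -2.4245

-2.4245 rad/s


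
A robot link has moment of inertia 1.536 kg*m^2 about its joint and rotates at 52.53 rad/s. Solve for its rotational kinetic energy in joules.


KE = (1/2)*I*omega^2 = 0.5*1.536*52.53^2 = 2119.2199

2119.2199 J


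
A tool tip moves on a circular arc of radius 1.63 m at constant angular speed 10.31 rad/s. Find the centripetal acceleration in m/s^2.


a_c = omega^2 * r = 10.31^2 * 1.63 = 173.2626

173.2626 m/s^2


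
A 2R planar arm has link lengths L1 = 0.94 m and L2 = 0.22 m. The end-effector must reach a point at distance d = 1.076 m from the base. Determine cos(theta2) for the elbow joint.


cos(th2) = (d^2 - L1^2 - L2^2)/(2*L1*L2) = (1.076^2 - 0.94^2 - 0.22^2)/(2*0.94*0.22) = 0.5459

0.5459


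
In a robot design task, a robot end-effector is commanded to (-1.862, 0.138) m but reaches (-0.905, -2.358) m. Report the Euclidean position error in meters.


dx = -0.905 - (-1.862) = 0.9570, dy = -2.358 - (0.138) = -2.4960
err = sqrt(0.915849 + 6.230016) = 2.6732

2.6732 m


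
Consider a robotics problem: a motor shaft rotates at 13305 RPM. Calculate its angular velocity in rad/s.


omega = 13305 * 2*pi/60 = 1393.2963

1393.2963 rad/s


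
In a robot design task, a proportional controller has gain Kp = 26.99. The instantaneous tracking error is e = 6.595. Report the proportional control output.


u_P = Kp * e = 26.99 * 6.595 = 177.9990

177.9990


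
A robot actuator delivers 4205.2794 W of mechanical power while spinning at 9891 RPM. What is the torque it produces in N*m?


omega = 9891 * 2*pi/60 = 1035.783098 rad/s
tau = P / omega = 4205.2794 / 1035.783098 = 4.0600

4.0600 N*m


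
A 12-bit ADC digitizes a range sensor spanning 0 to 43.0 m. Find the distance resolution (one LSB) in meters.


res = range / 2^n = 43.0/2^12 = 43.0/4096 = 0.0105

0.0105 m


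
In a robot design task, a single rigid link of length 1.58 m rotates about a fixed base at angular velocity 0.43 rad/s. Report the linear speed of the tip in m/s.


v = L*omega = 1.58 * 0.43 = 0.6794

0.6794 m/s


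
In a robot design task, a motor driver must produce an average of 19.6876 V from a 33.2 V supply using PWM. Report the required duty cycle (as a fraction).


D = V_avg/V_supply = 19.6876/33.2 = 0.5930

0.5930


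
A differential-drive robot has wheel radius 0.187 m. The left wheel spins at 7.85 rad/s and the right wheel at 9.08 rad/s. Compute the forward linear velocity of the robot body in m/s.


v = r*(wR + wL)/2 = 0.187*(9.08 + 7.85)/2 = 1.5830

1.5830 m/s


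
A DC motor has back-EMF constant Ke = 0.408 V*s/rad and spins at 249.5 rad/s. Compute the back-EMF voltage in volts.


V_emf = Ke * omega = 0.408*249.5 = 101.7960

101.7960 V


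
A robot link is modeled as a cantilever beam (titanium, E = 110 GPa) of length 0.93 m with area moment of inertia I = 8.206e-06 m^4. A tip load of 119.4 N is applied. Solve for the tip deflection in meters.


delta = F*L^3/(3*E*I) = 119.4*0.93^3/(3*1.100e+11*8.206e-06)
      = 96.0402258/2707980 = 3.5466e-05

3.5466e-05 m


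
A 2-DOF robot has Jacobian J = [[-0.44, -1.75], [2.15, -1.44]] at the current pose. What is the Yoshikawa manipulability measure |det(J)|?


det(J) = -0.44*-1.44 - (-1.75)*(2.15) = 4.3961
|det(J)| = 4.3961

4.3961


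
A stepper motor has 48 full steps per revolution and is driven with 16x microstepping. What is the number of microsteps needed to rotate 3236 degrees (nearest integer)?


step_size = 360/(48*16) = 360/768 = 0.468750 deg
n = 3236/(360/768) = 3236*768/360 = 6903.4667 -> 6903

6903 steps


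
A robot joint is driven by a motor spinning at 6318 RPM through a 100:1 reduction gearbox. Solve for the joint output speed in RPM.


omega_joint = omega_motor / N = 6318 / 100 = 63.1800

63.1800 RPM


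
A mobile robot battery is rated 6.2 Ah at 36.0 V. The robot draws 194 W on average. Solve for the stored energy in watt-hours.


E = capacity * V = 6.2*36.0 = 223.2000

223.2000 Wh


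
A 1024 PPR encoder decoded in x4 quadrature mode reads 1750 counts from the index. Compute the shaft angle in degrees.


angle = counts * 360 / (PPR*4) = 1750 * 360 / 4096 = 153.8086

153.8086 degrees


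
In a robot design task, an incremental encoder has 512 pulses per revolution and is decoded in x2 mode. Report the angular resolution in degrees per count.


resolution = 360 / (PPR * 2) = 360 / 1024 = 0.3516

0.3516 degrees


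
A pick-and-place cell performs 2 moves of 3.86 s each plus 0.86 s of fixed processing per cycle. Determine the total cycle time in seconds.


T = 2*3.86 + 0.86 = 8.5800

8.5800 s


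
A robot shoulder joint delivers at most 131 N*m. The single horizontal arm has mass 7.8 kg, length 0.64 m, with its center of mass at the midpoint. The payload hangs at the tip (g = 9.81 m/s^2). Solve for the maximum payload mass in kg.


tau_arm = m_arm*g*(L/2) = 7.8*9.81*0.64/2 = 24.4858 N*m
tau_payload = tau_max - tau_arm = 131 - 24.4858 = 106.5142
m_payload = tau_payload / (g*L) = 106.5142 / (9.81*0.64) = 16.9652

16.9652 kg


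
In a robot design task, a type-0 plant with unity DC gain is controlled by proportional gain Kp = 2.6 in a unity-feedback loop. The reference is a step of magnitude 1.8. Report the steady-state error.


e_ss = R/(1 + Kp) = 1.8/(1 + 2.6) = 1.8/3.6000 = 0.5000

0.5000


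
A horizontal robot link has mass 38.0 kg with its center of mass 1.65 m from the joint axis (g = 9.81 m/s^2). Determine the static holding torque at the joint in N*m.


tau = m*g*L = 38.0 * 9.81 * 1.65 = 615.0870

615.0870 N*m


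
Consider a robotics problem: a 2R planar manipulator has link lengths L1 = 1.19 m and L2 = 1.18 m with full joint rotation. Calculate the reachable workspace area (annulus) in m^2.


r_max = L1 + L2 = 2.3700, r_min = |L1 - L2| = 0.0100
A = pi*(r_max^2 - r_min^2) = pi*(5.6169 - 0.0001) = 17.6457

17.6457 m^2


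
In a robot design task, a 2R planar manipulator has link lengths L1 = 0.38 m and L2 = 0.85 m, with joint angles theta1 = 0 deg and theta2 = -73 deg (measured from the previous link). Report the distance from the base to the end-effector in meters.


x = L1*cos(th1) + L2*cos(th1+th2) = 0.628516
y = L1*sin(th1) + L2*sin(th1+th2) = -0.812859
d = sqrt(x^2 + y^2) = sqrt(0.395032 + 0.660740) = 1.0275

1.0275 m


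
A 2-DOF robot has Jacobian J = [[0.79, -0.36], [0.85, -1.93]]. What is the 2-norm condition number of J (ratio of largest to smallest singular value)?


JJ^T eigenvalues: trace(JJ^T) = 5.2011, det(JJ^T) = det(J)^2 = 1.48522969
s_max^2 = (5.2011 + sqrt(21.11052245))/2 = 4.89785943
s_min^2 = (5.2011 - sqrt(21.11052245))/2 = 0.30324057
kappa = s_max/s_min = sqrt(4.89785943/0.30324057) = 4.0189

4.0189


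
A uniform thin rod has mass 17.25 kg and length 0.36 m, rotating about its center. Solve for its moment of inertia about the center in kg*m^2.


I = (1/12)*m*L^2 = (1/12)*17.25*0.36^2 = 0.1863

0.1863 kg*m^2


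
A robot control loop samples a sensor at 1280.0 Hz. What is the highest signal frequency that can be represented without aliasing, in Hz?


f_max = f_s/2 = 1280.0/2 = 640.0000

640.0000 Hz


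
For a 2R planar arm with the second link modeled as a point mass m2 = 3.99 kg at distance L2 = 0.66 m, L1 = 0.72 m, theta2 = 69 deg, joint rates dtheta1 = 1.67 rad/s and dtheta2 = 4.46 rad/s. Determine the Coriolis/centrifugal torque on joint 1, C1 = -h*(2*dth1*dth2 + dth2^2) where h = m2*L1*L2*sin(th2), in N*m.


h = m2*L1*L2*sin(th2) = 3.99*0.72*0.66*sin(69 deg) = 1.770113
C1 = -h*(2*1.67*4.46 + 4.46^2) = -1.770113*34.7880 = -61.5787

-61.5787 N*m
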